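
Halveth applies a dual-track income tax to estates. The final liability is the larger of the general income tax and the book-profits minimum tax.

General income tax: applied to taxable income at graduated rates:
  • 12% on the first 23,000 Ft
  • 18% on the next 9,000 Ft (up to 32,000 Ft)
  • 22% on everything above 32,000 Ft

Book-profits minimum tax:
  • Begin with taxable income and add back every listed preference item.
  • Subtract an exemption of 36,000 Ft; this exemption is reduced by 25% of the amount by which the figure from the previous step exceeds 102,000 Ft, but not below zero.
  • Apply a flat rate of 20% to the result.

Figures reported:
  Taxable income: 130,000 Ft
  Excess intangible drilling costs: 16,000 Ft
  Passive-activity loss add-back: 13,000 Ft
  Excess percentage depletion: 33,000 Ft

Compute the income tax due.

35,700 Ft

Book-profits minimum tax:
  Adjusted income: 130,000 Ft + 16,000 Ft + 13,000 Ft + 33,000 Ft = 192,000 Ft
  Exemption: 36,000 Ft − 25% × (192,000 Ft − 102,000 Ft) = 36,000 Ft − 22,500 Ft = 13,500 Ft
  Base: 192,000 Ft − 13,500 Ft = 178,500 Ft
  178,500 Ft × 20% = 35,700 Ft

General income tax:
  23,000 Ft × 12% = 2,760 Ft
  9,000 Ft × 18% = 1,620 Ft
  98,000 Ft × 22% = 21,560 Ft
  → 25,940 Ft

35,700 Ft > 25,940 Ft, so the book-profits minimum tax is the binding amount.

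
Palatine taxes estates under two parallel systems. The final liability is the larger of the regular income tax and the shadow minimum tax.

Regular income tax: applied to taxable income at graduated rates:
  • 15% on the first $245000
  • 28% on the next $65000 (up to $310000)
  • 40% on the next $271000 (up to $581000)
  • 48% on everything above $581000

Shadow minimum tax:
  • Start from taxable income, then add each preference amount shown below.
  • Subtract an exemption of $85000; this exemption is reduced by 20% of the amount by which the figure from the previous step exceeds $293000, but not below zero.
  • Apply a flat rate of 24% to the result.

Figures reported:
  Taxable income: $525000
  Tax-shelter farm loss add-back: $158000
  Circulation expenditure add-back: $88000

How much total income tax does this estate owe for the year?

$185040

Shadow minimum tax:
  Adjusted income: $525000 + $158000 + $88000 = $771000
  Exemption: 20% × ($771000 − $293000) = $95600 ≥ $85000, so the exemption is fully phased out
  Base: $771000 − $0 = $771000
  $771000 × 24% = $185040

Regular income tax:
  $245000 × 15% = $36750
  $65000 × 28% = $18200
  $215000 × 40% = $86000
  → $140950

$185040 > $140950, so the shadow minimum tax is the binding amount.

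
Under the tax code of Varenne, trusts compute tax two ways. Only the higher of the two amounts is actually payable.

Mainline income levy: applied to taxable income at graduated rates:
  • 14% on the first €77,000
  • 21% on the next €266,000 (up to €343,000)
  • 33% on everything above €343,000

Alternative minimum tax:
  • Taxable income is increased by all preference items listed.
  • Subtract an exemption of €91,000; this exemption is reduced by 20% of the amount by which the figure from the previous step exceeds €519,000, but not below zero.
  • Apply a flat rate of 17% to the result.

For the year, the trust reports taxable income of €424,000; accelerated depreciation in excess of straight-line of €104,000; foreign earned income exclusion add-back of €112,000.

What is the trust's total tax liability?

Alternative minimum tax:
  Adjusted income: €424,000 + €104,000 + €112,000 = €640,000
  Exemption: €91,000 − 20% × (€640,000 − €519,000) = €91,000 − €24,200 = €66,800
  Base: €640,000 − €66,800 = €573,200
  €573,200 × 17% = €97,444

Mainline income levy:
  €77,000 × 14% = €10,780
  €266,000 × 21% = €55,860
  €81,000 × 33% = €26,730
  → €93,370

€97,444 > €93,370, so the alternative minimum tax is the binding amount.

€97,444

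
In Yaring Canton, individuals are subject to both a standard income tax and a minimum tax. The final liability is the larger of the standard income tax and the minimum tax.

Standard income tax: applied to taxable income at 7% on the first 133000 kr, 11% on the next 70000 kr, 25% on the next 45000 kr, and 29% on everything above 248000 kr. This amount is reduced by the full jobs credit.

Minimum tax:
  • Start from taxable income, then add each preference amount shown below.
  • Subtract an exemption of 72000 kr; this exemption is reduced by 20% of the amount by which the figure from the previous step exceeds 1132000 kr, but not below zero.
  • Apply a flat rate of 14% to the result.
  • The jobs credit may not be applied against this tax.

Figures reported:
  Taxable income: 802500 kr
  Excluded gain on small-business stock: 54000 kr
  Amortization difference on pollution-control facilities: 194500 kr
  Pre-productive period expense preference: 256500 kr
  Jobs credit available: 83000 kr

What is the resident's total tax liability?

177884 kr

Minimum tax:
  Adjusted income: 802500 kr + 54000 kr + 194500 kr + 256500 kr = 1307500 kr
  Exemption: 72000 kr − 20% × (1307500 kr − 1132000 kr) = 72000 kr − 35100 kr = 36900 kr
  Base: 1307500 kr − 36900 kr = 1270600 kr
  1270600 kr × 14% = 177884 kr

Standard income tax:
  133000 kr × 7% = 9310 kr
  70000 kr × 11% = 7700 kr
  45000 kr × 25% = 11250 kr
  554500 kr × 29% = 160805 kr
  → 189065 kr
  Less jobs credit 83000 kr → 106065 kr

177884 kr > 106065 kr, so the minimum tax is the binding amount.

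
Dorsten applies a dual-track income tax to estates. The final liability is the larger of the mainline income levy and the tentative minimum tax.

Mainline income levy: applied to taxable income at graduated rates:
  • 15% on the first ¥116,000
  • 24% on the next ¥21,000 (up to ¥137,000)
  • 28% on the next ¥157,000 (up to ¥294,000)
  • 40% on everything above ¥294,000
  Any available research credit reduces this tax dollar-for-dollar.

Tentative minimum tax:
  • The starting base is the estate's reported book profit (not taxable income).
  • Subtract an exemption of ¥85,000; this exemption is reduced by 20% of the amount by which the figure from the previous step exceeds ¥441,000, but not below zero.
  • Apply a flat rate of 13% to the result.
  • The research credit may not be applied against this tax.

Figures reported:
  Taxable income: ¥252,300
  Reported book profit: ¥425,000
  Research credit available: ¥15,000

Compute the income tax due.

¥44,200

Mainline income levy:
  ¥116,000 × 15% = ¥17,400
  ¥21,000 × 24% = ¥5,040
  ¥115,300 × 28% = ¥32,284
  → ¥54,724
  Less research credit ¥15,000 → ¥39,724

Tentative minimum tax:
  Base (reported book profit): ¥425,000
  Exemption: ¥425,000 ≤ ¥441,000, so full ¥85,000 applies
  Base: ¥425,000 − ¥85,000 = ¥340,000
  ¥340,000 × 13% = ¥44,200

¥44,200 > ¥39,724, so the tentative minimum tax is the binding amount.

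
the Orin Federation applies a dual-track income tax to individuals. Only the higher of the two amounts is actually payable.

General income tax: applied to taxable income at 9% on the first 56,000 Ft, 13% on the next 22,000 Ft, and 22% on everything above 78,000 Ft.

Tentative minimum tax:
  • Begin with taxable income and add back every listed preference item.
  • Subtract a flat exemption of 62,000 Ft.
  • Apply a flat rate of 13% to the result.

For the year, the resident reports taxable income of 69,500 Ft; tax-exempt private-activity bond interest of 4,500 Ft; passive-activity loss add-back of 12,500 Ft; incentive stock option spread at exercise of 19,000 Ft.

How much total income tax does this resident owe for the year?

6,795 Ft

General income tax:
  56,000 Ft × 9% = 5,040 Ft
  13,500 Ft × 13% = 1,755 Ft
  → 6,795 Ft

Tentative minimum tax:
  Adjusted income: 69,500 Ft + 4,500 Ft + 12,500 Ft + 19,000 Ft = 105,500 Ft
  Less exemption 62,000 Ft → base 43,500 Ft
  43,500 Ft × 13% = 5,655 Ft

6,795 Ft > 5,655 Ft, so the general income tax governs.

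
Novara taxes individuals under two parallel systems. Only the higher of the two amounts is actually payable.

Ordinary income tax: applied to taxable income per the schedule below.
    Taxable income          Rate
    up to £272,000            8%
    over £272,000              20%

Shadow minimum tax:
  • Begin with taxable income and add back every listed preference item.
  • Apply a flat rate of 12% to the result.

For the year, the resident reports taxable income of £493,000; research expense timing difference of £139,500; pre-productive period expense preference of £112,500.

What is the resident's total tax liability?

Shadow minimum tax:
  Adjusted income: £493,000 + £139,500 + £112,500 = £745,000
  £745,000 × 12% = £89,400

Ordinary income tax:
  £272,000 × 8% = £21,760
  £221,000 × 20% = £44,200
  → £65,960

£89,400 > £65,960, so the shadow minimum tax is the binding amount.

£89,400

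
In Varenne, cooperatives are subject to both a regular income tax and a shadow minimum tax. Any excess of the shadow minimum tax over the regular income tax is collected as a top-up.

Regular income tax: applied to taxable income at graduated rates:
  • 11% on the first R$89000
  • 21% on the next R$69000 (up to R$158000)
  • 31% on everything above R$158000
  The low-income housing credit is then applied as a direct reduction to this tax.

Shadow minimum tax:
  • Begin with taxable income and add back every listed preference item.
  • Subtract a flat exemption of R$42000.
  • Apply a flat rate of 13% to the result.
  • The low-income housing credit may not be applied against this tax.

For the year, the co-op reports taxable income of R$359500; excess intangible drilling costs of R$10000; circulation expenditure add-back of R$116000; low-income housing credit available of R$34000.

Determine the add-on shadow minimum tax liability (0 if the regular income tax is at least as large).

Regular income tax:
  R$89000 × 11% = R$9790
  R$69000 × 21% = R$14490
  R$201500 × 31% = R$62465
  → R$86745
  Less low-income housing credit R$34000 → R$52745

Shadow minimum tax:
  Adjusted income: R$359500 + R$10000 + R$116000 = R$485500
  Less exemption R$42000 → base R$443500
  R$443500 × 13% = R$57655

Excess of shadow minimum tax over regular income tax: R$57655 − R$52745 = R$4910.

R$4910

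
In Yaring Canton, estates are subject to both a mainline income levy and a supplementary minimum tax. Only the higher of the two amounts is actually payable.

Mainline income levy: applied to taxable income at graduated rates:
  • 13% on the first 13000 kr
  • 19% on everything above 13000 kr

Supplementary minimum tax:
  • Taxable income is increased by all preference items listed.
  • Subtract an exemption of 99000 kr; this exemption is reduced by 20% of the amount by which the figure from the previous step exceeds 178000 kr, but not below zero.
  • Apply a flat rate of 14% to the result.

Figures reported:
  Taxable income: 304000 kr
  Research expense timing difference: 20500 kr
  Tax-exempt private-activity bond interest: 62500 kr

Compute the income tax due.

56980 kr

Supplementary minimum tax:
  Adjusted income: 304000 kr + 20500 kr + 62500 kr = 387000 kr
  Exemption: 99000 kr − 20% × (387000 kr − 178000 kr) = 99000 kr − 41800 kr = 57200 kr
  Base: 387000 kr − 57200 kr = 329800 kr
  329800 kr × 14% = 46172 kr

Mainline income levy:
  13000 kr × 13% = 1690 kr
  291000 kr × 19% = 55290 kr
  → 56980 kr

56980 kr > 46172 kr, so the mainline income levy governs.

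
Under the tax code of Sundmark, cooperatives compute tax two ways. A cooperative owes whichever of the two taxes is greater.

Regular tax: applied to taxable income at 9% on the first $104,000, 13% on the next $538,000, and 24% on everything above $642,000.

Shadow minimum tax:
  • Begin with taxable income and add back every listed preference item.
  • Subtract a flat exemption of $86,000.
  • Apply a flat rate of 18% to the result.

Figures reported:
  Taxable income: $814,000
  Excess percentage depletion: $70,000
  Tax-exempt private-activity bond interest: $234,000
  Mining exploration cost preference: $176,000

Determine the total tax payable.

$217,440

Shadow minimum tax:
  Adjusted income: $814,000 + $70,000 + $234,000 + $176,000 = $1,294,000
  Less exemption $86,000 → base $1,208,000
  $1,208,000 × 18% = $217,440

Regular tax:
  $104,000 × 9% = $9,360
  $538,000 × 13% = $69,940
  $172,000 × 24% = $41,280
  → $120,580

$217,440 > $120,580, so the shadow minimum tax is the binding amount.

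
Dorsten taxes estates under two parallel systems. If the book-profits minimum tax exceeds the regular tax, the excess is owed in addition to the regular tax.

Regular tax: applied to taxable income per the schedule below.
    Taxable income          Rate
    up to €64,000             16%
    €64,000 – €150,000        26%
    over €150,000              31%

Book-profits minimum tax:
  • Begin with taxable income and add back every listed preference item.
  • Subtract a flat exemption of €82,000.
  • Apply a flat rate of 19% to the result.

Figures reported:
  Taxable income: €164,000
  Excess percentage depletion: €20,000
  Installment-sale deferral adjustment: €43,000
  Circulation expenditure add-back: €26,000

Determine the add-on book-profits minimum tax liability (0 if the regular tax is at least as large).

€0

Book-profits minimum tax:
  Adjusted income: €164,000 + €20,000 + €43,000 + €26,000 = €253,000
  Less exemption €82,000 → base €171,000
  €171,000 × 19% = €32,490

Regular tax:
  €64,000 × 16% = €10,240
  €86,000 × 26% = €22,360
  €14,000 × 31% = €4,340
  → €36,940

€32,490 ≤ €36,940, so no add-on is due.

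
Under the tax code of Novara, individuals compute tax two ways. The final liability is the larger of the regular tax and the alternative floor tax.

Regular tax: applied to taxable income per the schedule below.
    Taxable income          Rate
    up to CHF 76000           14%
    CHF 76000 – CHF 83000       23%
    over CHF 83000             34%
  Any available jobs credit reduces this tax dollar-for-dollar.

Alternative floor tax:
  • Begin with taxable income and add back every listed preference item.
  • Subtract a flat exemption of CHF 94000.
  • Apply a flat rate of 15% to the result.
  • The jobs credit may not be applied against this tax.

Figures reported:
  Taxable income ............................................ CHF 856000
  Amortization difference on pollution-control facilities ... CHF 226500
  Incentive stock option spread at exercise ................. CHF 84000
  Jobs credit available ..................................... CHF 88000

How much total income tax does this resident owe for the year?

Regular tax:
  CHF 76000 × 14% = CHF 10640
  CHF 7000 × 23% = CHF 1610
  CHF 773000 × 34% = CHF 262820
  → CHF 275070
  Less jobs credit CHF 88000 → CHF 187070

Alternative floor tax:
  Adjusted income: CHF 856000 + CHF 226500 + CHF 84000 = CHF 1166500
  Less exemption CHF 94000 → base CHF 1072500
  CHF 1072500 × 15% = CHF 160875

CHF 187070 > CHF 160875, so the regular tax governs.

CHF 187070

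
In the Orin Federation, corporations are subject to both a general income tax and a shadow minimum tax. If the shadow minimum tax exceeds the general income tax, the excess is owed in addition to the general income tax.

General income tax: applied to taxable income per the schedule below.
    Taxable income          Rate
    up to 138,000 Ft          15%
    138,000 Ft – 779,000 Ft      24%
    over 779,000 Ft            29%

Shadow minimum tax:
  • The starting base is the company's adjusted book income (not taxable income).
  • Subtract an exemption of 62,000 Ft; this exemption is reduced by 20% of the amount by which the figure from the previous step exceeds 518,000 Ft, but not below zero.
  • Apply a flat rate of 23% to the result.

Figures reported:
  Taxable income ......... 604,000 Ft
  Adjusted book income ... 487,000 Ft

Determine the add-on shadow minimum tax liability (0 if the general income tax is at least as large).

0 Ft

General income tax:
  138,000 Ft × 15% = 20,700 Ft
  466,000 Ft × 24% = 111,840 Ft
  → 132,540 Ft

Shadow minimum tax:
  Base (adjusted book income): 487,000 Ft
  Exemption: 487,000 Ft ≤ 518,000 Ft, so full 62,000 Ft applies
  Base: 487,000 Ft − 62,000 Ft = 425,000 Ft
  425,000 Ft × 23% = 97,750 Ft

97,750 Ft ≤ 132,540 Ft, so no add-on is due.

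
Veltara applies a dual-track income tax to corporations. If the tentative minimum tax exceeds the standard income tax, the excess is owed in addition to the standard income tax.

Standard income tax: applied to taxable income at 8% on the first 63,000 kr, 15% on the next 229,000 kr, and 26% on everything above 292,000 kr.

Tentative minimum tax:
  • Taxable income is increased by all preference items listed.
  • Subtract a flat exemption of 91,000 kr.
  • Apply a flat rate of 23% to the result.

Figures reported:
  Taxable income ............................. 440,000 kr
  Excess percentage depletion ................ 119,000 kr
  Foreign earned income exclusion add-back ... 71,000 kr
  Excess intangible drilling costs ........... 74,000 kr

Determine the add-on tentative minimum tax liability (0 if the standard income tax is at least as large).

63,120 kr

Tentative minimum tax:
  Adjusted income: 440,000 kr + 119,000 kr + 71,000 kr + 74,000 kr = 704,000 kr
  Less exemption 91,000 kr → base 613,000 kr
  613,000 kr × 23% = 140,990 kr

Standard income tax:
  63,000 kr × 8% = 5,040 kr
  229,000 kr × 15% = 34,350 kr
  148,000 kr × 26% = 38,480 kr
  → 77,870 kr

Excess of tentative minimum tax over standard income tax: 140,990 kr − 77,870 kr = 63,120 kr.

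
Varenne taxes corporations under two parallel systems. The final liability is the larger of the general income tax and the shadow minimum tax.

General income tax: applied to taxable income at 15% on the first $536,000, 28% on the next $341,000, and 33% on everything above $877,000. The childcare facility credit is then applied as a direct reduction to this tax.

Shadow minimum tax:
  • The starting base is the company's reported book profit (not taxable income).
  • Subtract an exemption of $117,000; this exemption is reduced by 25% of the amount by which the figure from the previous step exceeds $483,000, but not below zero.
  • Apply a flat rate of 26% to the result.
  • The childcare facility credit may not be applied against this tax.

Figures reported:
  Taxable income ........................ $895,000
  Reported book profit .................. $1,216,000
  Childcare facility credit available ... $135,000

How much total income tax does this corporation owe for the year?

Shadow minimum tax:
  Base (reported book profit): $1,216,000
  Exemption: 25% × ($1,216,000 − $483,000) = $183,250 ≥ $117,000, so the exemption is fully phased out
  Base: $1,216,000 − $0 = $1,216,000
  $1,216,000 × 26% = $316,160

General income tax:
  $536,000 × 15% = $80,400
  $341,000 × 28% = $95,480
  $18,000 × 33% = $5,940
  → $181,820
  Less childcare facility credit $135,000 → $46,820

$316,160 > $46,820, so the shadow minimum tax is the binding amount.

$316,160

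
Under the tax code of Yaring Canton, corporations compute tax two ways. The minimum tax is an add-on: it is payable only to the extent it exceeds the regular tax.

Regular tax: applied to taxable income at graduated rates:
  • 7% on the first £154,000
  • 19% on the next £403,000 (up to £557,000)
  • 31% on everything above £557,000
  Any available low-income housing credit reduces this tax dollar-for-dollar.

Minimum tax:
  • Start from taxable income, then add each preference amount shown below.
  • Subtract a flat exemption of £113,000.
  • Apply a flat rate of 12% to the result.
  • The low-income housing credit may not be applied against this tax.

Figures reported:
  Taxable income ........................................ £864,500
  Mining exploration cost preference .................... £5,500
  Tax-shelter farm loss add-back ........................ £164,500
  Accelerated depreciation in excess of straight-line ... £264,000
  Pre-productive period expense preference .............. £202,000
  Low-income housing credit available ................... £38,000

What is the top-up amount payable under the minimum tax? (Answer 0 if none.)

Regular tax:
  £154,000 × 7% = £10,780
  £403,000 × 19% = £76,570
  £307,500 × 31% = £95,325
  → £182,675
  Less low-income housing credit £38,000 → £144,675

Minimum tax:
  Adjusted income: £864,500 + £5,500 + £164,500 + £264,000 + £202,000 = £1,500,500
  Less exemption £113,000 → base £1,387,500
  £1,387,500 × 12% = £166,500

Excess of minimum tax over regular tax: £166,500 − £144,675 = £21,825.

£21,825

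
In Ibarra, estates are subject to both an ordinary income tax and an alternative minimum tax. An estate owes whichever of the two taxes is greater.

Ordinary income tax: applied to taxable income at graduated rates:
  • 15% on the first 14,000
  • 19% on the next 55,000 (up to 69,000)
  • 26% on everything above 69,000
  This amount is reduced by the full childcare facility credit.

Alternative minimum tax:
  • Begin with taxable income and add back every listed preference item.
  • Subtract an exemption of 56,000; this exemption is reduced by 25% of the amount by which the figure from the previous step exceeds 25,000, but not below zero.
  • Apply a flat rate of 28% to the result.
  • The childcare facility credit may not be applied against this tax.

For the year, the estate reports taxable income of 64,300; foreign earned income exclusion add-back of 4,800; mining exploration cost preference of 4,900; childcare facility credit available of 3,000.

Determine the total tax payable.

8,657

Alternative minimum tax:
  Adjusted income: 64,300 + 4,800 + 4,900 = 74,000
  Exemption: 56,000 − 25% × (74,000 − 25,000) = 56,000 − 12,250 = 43,750
  Base: 74,000 − 43,750 = 30,250
  30,250 × 28% = 8,470

Ordinary income tax:
  14,000 × 15% = 2,100
  50,300 × 19% = 9,557
  → 11,657
  Less childcare facility credit 3,000 → 8,657

8,657 > 8,470, so the ordinary income tax governs.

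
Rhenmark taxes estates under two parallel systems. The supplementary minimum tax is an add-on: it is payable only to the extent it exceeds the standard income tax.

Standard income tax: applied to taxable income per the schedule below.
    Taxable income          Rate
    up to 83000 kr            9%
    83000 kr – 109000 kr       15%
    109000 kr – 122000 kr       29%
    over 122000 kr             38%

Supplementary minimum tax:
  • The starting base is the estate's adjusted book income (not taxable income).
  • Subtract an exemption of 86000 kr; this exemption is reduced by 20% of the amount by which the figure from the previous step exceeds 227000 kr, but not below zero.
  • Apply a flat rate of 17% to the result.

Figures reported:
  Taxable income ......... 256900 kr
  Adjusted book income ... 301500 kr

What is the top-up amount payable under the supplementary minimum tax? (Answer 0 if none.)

Standard income tax:
  83000 kr × 9% = 7470 kr
  26000 kr × 15% = 3900 kr
  13000 kr × 29% = 3770 kr
  134900 kr × 38% = 51262 kr
  → 66402 kr

Supplementary minimum tax:
  Base (adjusted book income): 301500 kr
  Exemption: 86000 kr − 20% × (301500 kr − 227000 kr) = 86000 kr − 14900 kr = 71100 kr
  Base: 301500 kr − 71100 kr = 230400 kr
  230400 kr × 17% = 39168 kr

39168 kr ≤ 66402 kr, so no add-on is due.

0 kr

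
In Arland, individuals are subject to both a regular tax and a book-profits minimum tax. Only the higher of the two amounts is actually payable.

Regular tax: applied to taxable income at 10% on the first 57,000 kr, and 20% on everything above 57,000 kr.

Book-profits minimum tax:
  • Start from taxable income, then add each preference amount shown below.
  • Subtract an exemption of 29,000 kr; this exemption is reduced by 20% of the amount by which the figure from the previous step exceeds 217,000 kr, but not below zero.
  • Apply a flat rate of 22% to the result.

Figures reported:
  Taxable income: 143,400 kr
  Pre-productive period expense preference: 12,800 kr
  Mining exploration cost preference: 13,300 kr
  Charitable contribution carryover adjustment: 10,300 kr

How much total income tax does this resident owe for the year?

Regular tax:
  57,000 kr × 10% = 5,700 kr
  86,400 kr × 20% = 17,280 kr
  → 22,980 kr

Book-profits minimum tax:
  Adjusted income: 143,400 kr + 12,800 kr + 13,300 kr + 10,300 kr = 179,800 kr
  Exemption: 179,800 kr ≤ 217,000 kr, so full 29,000 kr applies
  Base: 179,800 kr − 29,000 kr = 150,800 kr
  150,800 kr × 22% = 33,176 kr

33,176 kr > 22,980 kr, so the book-profits minimum tax is the binding amount.

33,176 kr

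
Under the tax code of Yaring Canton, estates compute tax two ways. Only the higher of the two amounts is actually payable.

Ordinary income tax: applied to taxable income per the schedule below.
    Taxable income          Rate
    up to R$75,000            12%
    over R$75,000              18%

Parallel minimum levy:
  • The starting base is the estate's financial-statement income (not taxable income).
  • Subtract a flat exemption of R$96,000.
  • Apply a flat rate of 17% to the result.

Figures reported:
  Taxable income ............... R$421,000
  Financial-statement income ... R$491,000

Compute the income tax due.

Ordinary income tax:
  R$75,000 × 12% = R$9,000
  R$346,000 × 18% = R$62,280
  → R$71,280

Parallel minimum levy:
  Base (financial-statement income): R$491,000
  Less exemption R$96,000 → base R$395,000
  R$395,000 × 17% = R$67,150

R$71,280 > R$67,150, so the ordinary income tax governs.

R$71,280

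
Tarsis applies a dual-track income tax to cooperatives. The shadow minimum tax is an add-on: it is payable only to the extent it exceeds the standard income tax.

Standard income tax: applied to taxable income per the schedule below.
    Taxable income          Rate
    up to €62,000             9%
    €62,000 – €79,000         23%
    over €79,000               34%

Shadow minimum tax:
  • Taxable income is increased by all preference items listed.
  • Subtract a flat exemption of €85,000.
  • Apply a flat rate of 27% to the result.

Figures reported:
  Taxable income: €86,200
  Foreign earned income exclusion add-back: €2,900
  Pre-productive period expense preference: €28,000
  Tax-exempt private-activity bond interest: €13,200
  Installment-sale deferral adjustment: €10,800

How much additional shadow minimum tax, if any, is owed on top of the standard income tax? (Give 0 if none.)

Standard income tax:
  €62,000 × 9% = €5,580
  €17,000 × 23% = €3,910
  €7,200 × 34% = €2,448
  → €11,938

Shadow minimum tax:
  Adjusted income: €86,200 + €2,900 + €28,000 + €13,200 + €10,800 = €141,100
  Less exemption €85,000 → base €56,100
  €56,100 × 27% = €15,147

Excess of shadow minimum tax over standard income tax: €15,147 − €11,938 = €3,209.

€3,209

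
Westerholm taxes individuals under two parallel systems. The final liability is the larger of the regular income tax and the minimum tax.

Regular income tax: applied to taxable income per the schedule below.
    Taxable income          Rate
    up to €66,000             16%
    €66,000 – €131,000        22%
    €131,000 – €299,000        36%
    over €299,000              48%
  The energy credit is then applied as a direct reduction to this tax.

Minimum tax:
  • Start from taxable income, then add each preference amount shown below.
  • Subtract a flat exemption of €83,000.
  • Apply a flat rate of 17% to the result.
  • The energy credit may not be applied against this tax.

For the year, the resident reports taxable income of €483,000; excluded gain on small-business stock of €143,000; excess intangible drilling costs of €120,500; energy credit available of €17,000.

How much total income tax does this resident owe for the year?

Regular income tax:
  €66,000 × 16% = €10,560
  €65,000 × 22% = €14,300
  €168,000 × 36% = €60,480
  €184,000 × 48% = €88,320
  → €173,660
  Less energy credit €17,000 → €156,660

Minimum tax:
  Adjusted income: €483,000 + €143,000 + €120,500 = €746,500
  Less exemption €83,000 → base €663,500
  €663,500 × 17% = €112,795

€156,660 > €112,795, so the regular income tax governs.

€156,660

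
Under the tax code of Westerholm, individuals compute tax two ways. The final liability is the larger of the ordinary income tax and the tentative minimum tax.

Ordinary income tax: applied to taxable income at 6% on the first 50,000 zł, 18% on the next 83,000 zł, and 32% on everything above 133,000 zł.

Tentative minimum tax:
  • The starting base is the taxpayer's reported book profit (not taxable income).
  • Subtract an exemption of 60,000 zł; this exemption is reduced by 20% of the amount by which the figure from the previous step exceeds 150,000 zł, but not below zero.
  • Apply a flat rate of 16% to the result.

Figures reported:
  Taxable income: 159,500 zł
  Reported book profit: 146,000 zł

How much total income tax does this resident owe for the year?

26,420 zł

Ordinary income tax:
  50,000 zł × 6% = 3,000 zł
  83,000 zł × 18% = 14,940 zł
  26,500 zł × 32% = 8,480 zł
  → 26,420 zł

Tentative minimum tax:
  Base (reported book profit): 146,000 zł
  Exemption: 146,000 zł ≤ 150,000 zł, so full 60,000 zł applies
  Base: 146,000 zł − 60,000 zł = 86,000 zł
  86,000 zł × 16% = 13,760 zł

26,420 zł > 13,760 zł, so the ordinary income tax governs.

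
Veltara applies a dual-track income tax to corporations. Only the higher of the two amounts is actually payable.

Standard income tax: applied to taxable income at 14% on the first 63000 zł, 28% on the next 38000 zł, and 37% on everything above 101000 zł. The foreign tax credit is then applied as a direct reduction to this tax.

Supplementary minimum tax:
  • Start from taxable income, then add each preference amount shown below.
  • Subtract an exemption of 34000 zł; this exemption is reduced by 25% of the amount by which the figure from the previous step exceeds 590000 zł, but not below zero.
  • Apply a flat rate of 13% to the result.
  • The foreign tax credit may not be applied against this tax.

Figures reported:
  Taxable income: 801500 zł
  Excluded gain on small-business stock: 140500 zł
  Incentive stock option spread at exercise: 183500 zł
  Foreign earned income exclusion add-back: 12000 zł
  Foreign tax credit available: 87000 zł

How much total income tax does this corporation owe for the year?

Supplementary minimum tax:
  Adjusted income: 801500 zł + 140500 zł + 183500 zł + 12000 zł = 1137500 zł
  Exemption: 25% × (1137500 zł − 590000 zł) = 136875 zł ≥ 34000 zł, so the exemption is fully phased out
  Base: 1137500 zł − 0 zł = 1137500 zł
  1137500 zł × 13% = 147875 zł

Standard income tax:
  63000 zł × 14% = 8820 zł
  38000 zł × 28% = 10640 zł
  700500 zł × 37% = 259185 zł
  → 278645 zł
  Less foreign tax credit 87000 zł → 191645 zł

191645 zł > 147875 zł, so the standard income tax governs.

191645 zł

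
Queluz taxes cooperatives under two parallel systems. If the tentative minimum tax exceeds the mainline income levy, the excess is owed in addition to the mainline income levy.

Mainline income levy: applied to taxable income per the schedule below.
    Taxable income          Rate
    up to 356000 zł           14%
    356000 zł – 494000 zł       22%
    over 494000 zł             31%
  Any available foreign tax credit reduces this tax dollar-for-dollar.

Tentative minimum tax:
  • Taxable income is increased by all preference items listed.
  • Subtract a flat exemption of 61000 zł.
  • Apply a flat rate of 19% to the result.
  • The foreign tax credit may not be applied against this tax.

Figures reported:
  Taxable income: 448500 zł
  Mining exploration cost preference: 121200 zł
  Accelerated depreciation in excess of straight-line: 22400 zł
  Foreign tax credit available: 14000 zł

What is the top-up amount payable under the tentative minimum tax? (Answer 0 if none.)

Mainline income levy:
  356000 zł × 14% = 49840 zł
  92500 zł × 22% = 20350 zł
  → 70190 zł
  Less foreign tax credit 14000 zł → 56190 zł

Tentative minimum tax:
  Adjusted income: 448500 zł + 121200 zł + 22400 zł = 592100 zł
  Less exemption 61000 zł → base 531100 zł
  531100 zł × 19% = 100909 zł

Excess of tentative minimum tax over mainline income levy: 100909 zł − 56190 zł = 44719 zł.

44719 zł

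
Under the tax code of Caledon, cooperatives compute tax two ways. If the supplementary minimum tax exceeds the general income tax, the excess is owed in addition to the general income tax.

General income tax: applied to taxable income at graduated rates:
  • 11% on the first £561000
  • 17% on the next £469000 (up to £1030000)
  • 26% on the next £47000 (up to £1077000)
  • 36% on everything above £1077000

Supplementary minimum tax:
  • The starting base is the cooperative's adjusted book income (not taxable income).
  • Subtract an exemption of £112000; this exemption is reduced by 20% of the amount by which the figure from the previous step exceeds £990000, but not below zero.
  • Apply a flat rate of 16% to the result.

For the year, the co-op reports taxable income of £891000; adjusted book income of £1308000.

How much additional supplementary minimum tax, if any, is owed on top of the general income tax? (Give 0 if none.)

Supplementary minimum tax:
  Base (adjusted book income): £1308000
  Exemption: £112000 − 20% × (£1308000 − £990000) = £112000 − £63600 = £48400
  Base: £1308000 − £48400 = £1259600
  £1259600 × 16% = £201536

General income tax:
  £561000 × 11% = £61710
  £330000 × 17% = £56100
  → £117810

Excess of supplementary minimum tax over general income tax: £201536 − £117810 = £83726.

£83726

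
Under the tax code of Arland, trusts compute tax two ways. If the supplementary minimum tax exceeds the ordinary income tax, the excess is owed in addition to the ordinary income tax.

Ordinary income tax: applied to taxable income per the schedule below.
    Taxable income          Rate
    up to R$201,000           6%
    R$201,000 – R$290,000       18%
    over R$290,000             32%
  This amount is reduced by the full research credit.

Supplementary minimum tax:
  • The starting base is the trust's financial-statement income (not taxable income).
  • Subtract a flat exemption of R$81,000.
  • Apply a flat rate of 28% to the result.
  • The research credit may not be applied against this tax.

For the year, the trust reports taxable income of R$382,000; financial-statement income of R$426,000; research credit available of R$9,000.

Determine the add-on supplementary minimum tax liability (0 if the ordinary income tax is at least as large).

Supplementary minimum tax:
  Base (financial-statement income): R$426,000
  Less exemption R$81,000 → base R$345,000
  R$345,000 × 28% = R$96,600

Ordinary income tax:
  R$201,000 × 6% = R$12,060
  R$89,000 × 18% = R$16,020
  R$92,000 × 32% = R$29,440
  → R$57,520
  Less research credit R$9,000 → R$48,520

Excess of supplementary minimum tax over ordinary income tax: R$96,600 − R$48,520 = R$48,080.

R$48,080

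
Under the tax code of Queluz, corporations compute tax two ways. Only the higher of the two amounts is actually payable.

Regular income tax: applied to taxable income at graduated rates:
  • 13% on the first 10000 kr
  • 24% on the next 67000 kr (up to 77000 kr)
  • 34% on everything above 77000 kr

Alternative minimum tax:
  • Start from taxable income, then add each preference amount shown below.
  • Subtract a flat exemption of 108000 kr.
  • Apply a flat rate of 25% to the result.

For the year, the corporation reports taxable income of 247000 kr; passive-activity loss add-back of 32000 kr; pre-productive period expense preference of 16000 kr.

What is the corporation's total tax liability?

75180 kr

Regular income tax:
  10000 kr × 13% = 1300 kr
  67000 kr × 24% = 16080 kr
  170000 kr × 34% = 57800 kr
  → 75180 kr

Alternative minimum tax:
  Adjusted income: 247000 kr + 32000 kr + 16000 kr = 295000 kr
  Less exemption 108000 kr → base 187000 kr
  187000 kr × 25% = 46750 kr

75180 kr > 46750 kr, so the regular income tax governs.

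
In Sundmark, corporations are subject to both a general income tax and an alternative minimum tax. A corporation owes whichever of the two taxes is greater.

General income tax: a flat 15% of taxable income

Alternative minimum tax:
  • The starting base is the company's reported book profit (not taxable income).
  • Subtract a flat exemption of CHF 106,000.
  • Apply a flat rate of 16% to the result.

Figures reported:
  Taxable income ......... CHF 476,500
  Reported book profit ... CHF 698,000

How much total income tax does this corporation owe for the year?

General income tax:
  CHF 476,500 × 15% = CHF 71,475

Alternative minimum tax:
  Base (reported book profit): CHF 698,000
  Less exemption CHF 106,000 → base CHF 592,000
  CHF 592,000 × 16% = CHF 94,720

CHF 94,720 > CHF 71,475, so the alternative minimum tax is the binding amount.

CHF 94,720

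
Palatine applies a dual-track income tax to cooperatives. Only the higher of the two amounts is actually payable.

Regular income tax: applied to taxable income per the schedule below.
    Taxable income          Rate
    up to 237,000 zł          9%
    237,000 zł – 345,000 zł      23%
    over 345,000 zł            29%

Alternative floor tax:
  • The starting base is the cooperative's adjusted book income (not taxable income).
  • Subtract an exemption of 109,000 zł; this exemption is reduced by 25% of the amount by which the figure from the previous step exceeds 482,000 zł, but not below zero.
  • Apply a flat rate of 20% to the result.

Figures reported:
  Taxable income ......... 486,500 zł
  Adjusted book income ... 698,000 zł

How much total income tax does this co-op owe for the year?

128,600 zł

Regular income tax:
  237,000 zł × 9% = 21,330 zł
  108,000 zł × 23% = 24,840 zł
  141,500 zł × 29% = 41,035 zł
  → 87,205 zł

Alternative floor tax:
  Base (adjusted book income): 698,000 zł
  Exemption: 109,000 zł − 25% × (698,000 zł − 482,000 zł) = 109,000 zł − 54,000 zł = 55,000 zł
  Base: 698,000 zł − 55,000 zł = 643,000 zł
  643,000 zł × 20% = 128,600 zł

128,600 zł > 87,205 zł, so the alternative floor tax is the binding amount.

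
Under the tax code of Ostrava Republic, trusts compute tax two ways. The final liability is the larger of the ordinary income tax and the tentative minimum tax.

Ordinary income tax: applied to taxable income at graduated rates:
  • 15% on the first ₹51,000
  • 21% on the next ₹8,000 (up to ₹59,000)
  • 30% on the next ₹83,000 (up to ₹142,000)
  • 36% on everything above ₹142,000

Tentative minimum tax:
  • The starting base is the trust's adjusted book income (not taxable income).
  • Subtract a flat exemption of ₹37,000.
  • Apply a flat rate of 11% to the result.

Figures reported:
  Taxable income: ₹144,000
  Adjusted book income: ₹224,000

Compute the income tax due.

₹34,950

Tentative minimum tax:
  Base (adjusted book income): ₹224,000
  Less exemption ₹37,000 → base ₹187,000
  ₹187,000 × 11% = ₹20,570

Ordinary income tax:
  ₹51,000 × 15% = ₹7,650
  ₹8,000 × 21% = ₹1,680
  ₹83,000 × 30% = ₹24,900
  ₹2,000 × 36% = ₹720
  → ₹34,950

₹34,950 > ₹20,570, so the ordinary income tax governs.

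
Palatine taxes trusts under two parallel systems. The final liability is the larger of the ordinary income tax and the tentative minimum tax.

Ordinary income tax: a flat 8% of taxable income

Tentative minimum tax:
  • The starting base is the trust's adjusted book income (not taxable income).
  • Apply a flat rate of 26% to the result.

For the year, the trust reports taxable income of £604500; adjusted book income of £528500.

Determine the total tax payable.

Tentative minimum tax:
  Base (adjusted book income): £528500
  £528500 × 26% = £137410

Ordinary income tax:
  £604500 × 8% = £48360

£137410 > £48360, so the tentative minimum tax is the binding amount.

£137410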